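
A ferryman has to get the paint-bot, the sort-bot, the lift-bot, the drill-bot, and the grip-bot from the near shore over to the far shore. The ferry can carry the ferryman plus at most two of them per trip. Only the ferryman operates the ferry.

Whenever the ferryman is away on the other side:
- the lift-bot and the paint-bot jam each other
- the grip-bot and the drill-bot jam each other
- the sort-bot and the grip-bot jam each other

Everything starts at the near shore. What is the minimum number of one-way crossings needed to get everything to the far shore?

5

Counting alone: the ferryman can take at most 2 across per trip to the far shore, so moving all 5 needs at least 3 loaded trips out, with a return between consecutive ones — at least 5 crossings.
The plan below uses exactly 5 crossings, so it is optimal:
1. Ferryman goes to the far shore with the grip-bot and the paint-bot.  [the near shore: the drill-bot, the lift-bot, the sort-bot | the far shore: the grip-bot, the paint-bot]
2. Ferryman goes back to the near shore alone.  [the near shore: the drill-bot, the lift-bot, the sort-bot | the far shore: the grip-bot, the paint-bot]
3. Ferryman goes to the far shore with the drill-bot and the sort-bot.  [the near shore: the lift-bot | the far shore: the drill-bot, the grip-bot, the paint-bot, the sort-bot]
4. Ferryman goes back to the near shore with the grip-bot.  [the near shore: the grip-bot, the lift-bot | the far shore: the drill-bot, the paint-bot, the sort-bot]
5. Ferryman goes to the far shore with the grip-bot and the lift-bot.  [the near shore: — | the far shore: the drill-bot, the grip-bot, the lift-bot, the paint-bot, the sort-bot]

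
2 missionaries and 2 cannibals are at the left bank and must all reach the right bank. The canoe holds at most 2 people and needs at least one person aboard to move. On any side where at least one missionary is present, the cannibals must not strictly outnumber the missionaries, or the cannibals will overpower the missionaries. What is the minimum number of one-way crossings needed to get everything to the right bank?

Counting alone: each trip to the right bank takes at most 2 across and each return brings at least 1 back, so after t trips out (and t−1 returns) at most 2t − (t−1) of the 4 are across; that first reaches 4 at t = 3, so at least 5 crossings are needed.
The plan below uses exactly 5 crossings, so it is optimal:
1. 2 cannibals → the right bank.  (the left bank: 2M 0C; the right bank: 0M 2C)
2. 1 cannibal ← the left bank.  (the left bank: 2M 1C; the right bank: 0M 1C)
3. 2 missionaries → the right bank.  (the left bank: 0M 1C; the right bank: 2M 1C)
4. 1 cannibal ← the left bank.  (the left bank: 0M 2C; the right bank: 2M 0C)
5. 2 cannibals → the right bank.  (the left bank: 0M 0C; the right bank: 2M 2C)

5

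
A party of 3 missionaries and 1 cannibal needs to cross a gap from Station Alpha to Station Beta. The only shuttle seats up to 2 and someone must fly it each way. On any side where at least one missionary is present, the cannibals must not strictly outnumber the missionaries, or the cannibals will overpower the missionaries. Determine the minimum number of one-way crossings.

5

Counting alone: each trip to Station Beta takes at most 2 across and each return brings at least 1 back, so after t trips out (and t−1 returns) at most 2t − (t−1) of the 4 are across; that first reaches 4 at t = 3, so at least 5 crossings are needed.
The plan below uses exactly 5 crossings, so it is optimal:
1. 1 missionary and 1 cannibal → Station Beta.  (Station Alpha: 2M 0C; Station Beta: 1M 1C)
2. 1 cannibal ← Station Alpha.  (Station Alpha: 2M 1C; Station Beta: 1M 0C)
3. 1 missionary and 1 cannibal → Station Beta.  (Station Alpha: 1M 0C; Station Beta: 2M 1C)
4. 1 cannibal ← Station Alpha.  (Station Alpha: 1M 1C; Station Beta: 2M 0C)
5. 1 missionary and 1 cannibal → Station Beta.  (Station Alpha: 0M 0C; Station Beta: 3M 1C)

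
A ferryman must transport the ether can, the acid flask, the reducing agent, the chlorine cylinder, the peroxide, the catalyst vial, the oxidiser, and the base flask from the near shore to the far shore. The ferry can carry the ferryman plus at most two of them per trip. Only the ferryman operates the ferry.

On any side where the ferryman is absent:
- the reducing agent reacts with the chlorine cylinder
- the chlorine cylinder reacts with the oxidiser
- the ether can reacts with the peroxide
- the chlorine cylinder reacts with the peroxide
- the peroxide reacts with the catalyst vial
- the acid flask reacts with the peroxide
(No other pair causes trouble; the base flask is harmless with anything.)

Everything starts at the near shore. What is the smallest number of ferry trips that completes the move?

11

Counting alone: the ferryman can take at most 2 across per trip to the far shore, so moving all 8 needs at least 4 loaded trips out, with a return between consecutive ones — at least 7 crossings.
The safety rule pushes this higher. Following every safe sequence of crossings, the most of the 8 that can be at the far shore as the ferry arrives there on crossings 7, 9 is 6, 7 respectively — never all 8.
So no plan with fewer than 11 crossings exists, and this one achieves 11:
1. Ferryman goes to the far shore with the chlorine cylinder and the peroxide.
2. Ferryman goes back to the near shore with the chlorine cylinder.
3. Ferryman goes to the far shore with the chlorine cylinder and the ether can.
4. Ferryman goes back to the near shore with the peroxide.
5. Ferryman goes to the far shore with the acid flask and the peroxide.
6. Ferryman goes back to the near shore with the peroxide.
7. Ferryman goes to the far shore with the base flask and the catalyst vial.
8. Ferryman goes back to the near shore alone.
9. Ferryman goes to the far shore with the oxidiser and the reducing agent.
10. Ferryman goes back to the near shore with the chlorine cylinder.
11. Ferryman goes to the far shore with the chlorine cylinder and the peroxide.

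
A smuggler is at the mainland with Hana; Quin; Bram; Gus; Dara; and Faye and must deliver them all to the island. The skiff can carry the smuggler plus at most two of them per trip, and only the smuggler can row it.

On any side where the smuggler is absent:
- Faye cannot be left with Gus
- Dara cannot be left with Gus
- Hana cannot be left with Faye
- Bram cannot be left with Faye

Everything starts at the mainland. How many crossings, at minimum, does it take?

Counting alone: the smuggler can take at most 2 across per trip to the island, so moving all 6 needs at least 3 loaded trips out, with a return between consecutive ones — at least 5 crossings.
The safety rule pushes this higher. Following every safe sequence of crossings, the most of the 6 that can be at the island as the skiff arrives there on crossing 5 is 5 — never all 6.
So no plan with fewer than 7 crossings exists, and this one achieves 7:
1. Smuggler goes to the island with Faye and Gus.
2. Smuggler goes back to the mainland with Gus.
3. Smuggler goes to the island with Gus and Hana.
4. Smuggler goes back to the mainland with Faye.
5. Smuggler goes to the island with Bram and Quin.
6. Smuggler goes back to the mainland alone.
7. Smuggler goes to the island with Dara and Faye.

7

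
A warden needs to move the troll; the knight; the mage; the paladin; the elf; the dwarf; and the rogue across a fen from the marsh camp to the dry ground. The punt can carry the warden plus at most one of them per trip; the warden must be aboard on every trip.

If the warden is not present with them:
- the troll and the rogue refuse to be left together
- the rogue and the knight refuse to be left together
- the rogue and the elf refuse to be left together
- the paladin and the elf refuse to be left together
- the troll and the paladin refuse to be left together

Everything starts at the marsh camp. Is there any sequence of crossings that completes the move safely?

Whatever the first load, the items left behind include a forbidden pair without the warden. No opening move is safe, so no plan exists.

No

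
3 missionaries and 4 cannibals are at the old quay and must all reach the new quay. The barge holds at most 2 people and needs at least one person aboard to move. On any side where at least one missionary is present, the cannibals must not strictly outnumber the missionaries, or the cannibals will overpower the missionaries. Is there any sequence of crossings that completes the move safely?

No

The cannibals already outnumber the missionaries at the old quay before anyone moves, so the starting position itself is disallowed.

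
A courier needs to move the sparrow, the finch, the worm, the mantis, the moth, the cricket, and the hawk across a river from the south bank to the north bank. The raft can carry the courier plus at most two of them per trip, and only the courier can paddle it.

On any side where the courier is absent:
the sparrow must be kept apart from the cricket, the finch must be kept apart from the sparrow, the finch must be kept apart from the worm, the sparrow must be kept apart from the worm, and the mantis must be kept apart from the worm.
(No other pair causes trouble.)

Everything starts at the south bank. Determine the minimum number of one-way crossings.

Counting alone: the courier can take at most 2 across per trip to the north bank, so moving all 7 needs at least 4 loaded trips out, with a return between consecutive ones — at least 7 crossings.
The safety rule pushes this higher. Following every safe sequence of crossings, the most of the 7 that can be at the north bank as the raft arrives there on crossings 7, 9 is 5, 6 respectively — never all 7.
So no plan with fewer than 11 crossings exists, and this one achieves 11:
1. Courier goes to the north bank with the sparrow and the worm.
2. Courier goes back to the south bank with the sparrow.
3. Courier goes to the north bank with the mantis and the sparrow.
4. Courier goes back to the south bank with the worm.
5. Courier goes to the north bank with the finch and the moth.
6. Courier goes back to the south bank with the sparrow.
7. Courier goes to the north bank with the cricket and the sparrow.
8. Courier goes back to the south bank with the sparrow.
9. Courier goes to the north bank with the hawk and the sparrow.
10. Courier goes back to the south bank with the sparrow.
11. Courier goes to the north bank with the sparrow and the worm.

11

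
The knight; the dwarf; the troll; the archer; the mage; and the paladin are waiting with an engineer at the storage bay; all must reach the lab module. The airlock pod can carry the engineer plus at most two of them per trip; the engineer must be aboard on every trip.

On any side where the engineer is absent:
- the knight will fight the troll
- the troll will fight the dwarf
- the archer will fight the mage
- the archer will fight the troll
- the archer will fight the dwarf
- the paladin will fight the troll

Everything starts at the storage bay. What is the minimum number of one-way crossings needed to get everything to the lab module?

Counting alone: the engineer can take at most 2 across per trip to the lab module, so moving all 6 needs at least 3 loaded trips out, with a return between consecutive ones — at least 5 crossings.
The safety rule pushes this higher. Following every safe sequence of crossings, the most of the 6 that can be at the lab module as the airlock pod arrives there on crossings 5, 7 is 4, 5 respectively — never all 6.
So no plan with fewer than 9 crossings exists, and this one achieves 9:
1. Engineer goes to the lab module with the archer and the troll.  [the storage bay: the dwarf, the knight, the mage, the paladin | the lab module: the archer, the troll]
2. Engineer goes back to the storage bay with the troll.  [the storage bay: the dwarf, the knight, the mage, the paladin, the troll | the lab module: the archer]
3. Engineer goes to the lab module with the knight and the troll.  [the storage bay: the dwarf, the mage, the paladin | the lab module: the archer, the knight, the troll]
4. Engineer goes back to the storage bay with the troll.  [the storage bay: the dwarf, the mage, the paladin, the troll | the lab module: the archer, the knight]
5. Engineer goes to the lab module with the dwarf and the paladin.  [the storage bay: the mage, the troll | the lab module: the archer, the dwarf, the knight, the paladin]
6. Engineer goes back to the storage bay with the dwarf.  [the storage bay: the dwarf, the mage, the troll | the lab module: the archer, the knight, the paladin]
7. Engineer goes to the lab module with the dwarf and the mage.  [the storage bay: the troll | the lab module: the archer, the dwarf, the knight, the mage, the paladin]
8. Engineer goes back to the storage bay with the archer.  [the storage bay: the archer, the troll | the lab module: the dwarf, the knight, the mage, the paladin]
9. Engineer goes to the lab module with the archer and the troll.  [the storage bay: — | the lab module: the archer, the dwarf, the knight, the mage, the paladin, the troll]

9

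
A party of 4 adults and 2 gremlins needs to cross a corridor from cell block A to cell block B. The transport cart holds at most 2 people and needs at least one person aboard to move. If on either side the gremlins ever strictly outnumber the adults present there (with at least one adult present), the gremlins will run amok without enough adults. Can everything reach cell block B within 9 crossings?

Yes

Yes — this plan uses 9 crossings (≤ 9):
1. 2 gremlins → cell block B.  (cell block A: 4A 0G; cell block B: 0A 2G)
2. 1 gremlin ← cell block A.  (cell block A: 4A 1G; cell block B: 0A 1G)
3. 2 adults → cell block B.  (cell block A: 2A 1G; cell block B: 2A 1G)
4. 1 gremlin ← cell block A.  (cell block A: 2A 2G; cell block B: 2A 0G)
5. 2 gremlins → cell block B.  (cell block A: 2A 0G; cell block B: 2A 2G)
6. 1 gremlin ← cell block A.  (cell block A: 2A 1G; cell block B: 2A 1G)
7. 1 adult and 1 gremlin → cell block B.  (cell block A: 1A 0G; cell block B: 3A 2G)
8. 1 gremlin ← cell block A.  (cell block A: 1A 1G; cell block B: 3A 1G)
9. 1 adult and 1 gremlin → cell block B.  (cell block A: 0A 0G; cell block B: 4A 2G)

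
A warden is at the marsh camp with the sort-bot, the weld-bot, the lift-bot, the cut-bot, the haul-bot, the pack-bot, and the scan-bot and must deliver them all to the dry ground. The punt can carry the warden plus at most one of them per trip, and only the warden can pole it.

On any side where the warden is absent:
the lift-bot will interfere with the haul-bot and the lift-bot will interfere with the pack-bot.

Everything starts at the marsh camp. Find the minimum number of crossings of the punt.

15

Counting alone: the warden can take at most 1 across per trip to the dry ground, so moving all 7 needs at least 7 loaded trips out, with a return between consecutive ones — at least 13 crossings.
The safety rule pushes this higher. Following every safe sequence of crossings, the most of the 7 that can be at the dry ground as the punt arrives there on crossing 13 is 6 — never all 7.
So no plan with fewer than 15 crossings exists, and this one achieves 15:
1. Warden goes to the dry ground with the lift-bot.  [the marsh camp: the cut-bot, the haul-bot, the pack-bot, the scan-bot, the sort-bot, the weld-bot | the dry ground: the lift-bot]
2. Warden goes back to the marsh camp alone.  [the marsh camp: the cut-bot, the haul-bot, the pack-bot, the scan-bot, the sort-bot, the weld-bot | the dry ground: the lift-bot]
3. Warden goes to the dry ground with the sort-bot.  [the marsh camp: the cut-bot, the haul-bot, the pack-bot, the scan-bot, the weld-bot | the dry ground: the lift-bot, the sort-bot]
4. Warden goes back to the marsh camp alone.  [the marsh camp: the cut-bot, the haul-bot, the pack-bot, the scan-bot, the weld-bot | the dry ground: the lift-bot, the sort-bot]
5. Warden goes to the dry ground with the weld-bot.  [the marsh camp: the cut-bot, the haul-bot, the pack-bot, the scan-bot | the dry ground: the lift-bot, the sort-bot, the weld-bot]
6. Warden goes back to the marsh camp alone.  [the marsh camp: the cut-bot, the haul-bot, the pack-bot, the scan-bot | the dry ground: the lift-bot, the sort-bot, the weld-bot]
7. Warden goes to the dry ground with the cut-bot.  [the marsh camp: the haul-bot, the pack-bot, the scan-bot | the dry ground: the cut-bot, the lift-bot, the sort-bot, the weld-bot]
8. Warden goes back to the marsh camp alone.  [the marsh camp: the haul-bot, the pack-bot, the scan-bot | the dry ground: the cut-bot, the lift-bot, the sort-bot, the weld-bot]
9. Warden goes to the dry ground with the haul-bot.  [the marsh camp: the pack-bot, the scan-bot | the dry ground: the cut-bot, the haul-bot, the lift-bot, the sort-bot, the weld-bot]
10. Warden goes back to the marsh camp with the lift-bot.  [the marsh camp: the lift-bot, the pack-bot, the scan-bot | the dry ground: the cut-bot, the haul-bot, the sort-bot, the weld-bot]
11. Warden goes to the dry ground with the pack-bot.  [the marsh camp: the lift-bot, the scan-bot | the dry ground: the cut-bot, the haul-bot, the pack-bot, the sort-bot, the weld-bot]
12. Warden goes back to the marsh camp alone.  [the marsh camp: the lift-bot, the scan-bot | the dry ground: the cut-bot, the haul-bot, the pack-bot, the sort-bot, the weld-bot]
13. Warden goes to the dry ground with the scan-bot.  [the marsh camp: the lift-bot | the dry ground: the cut-bot, the haul-bot, the pack-bot, the scan-bot, the sort-bot, the weld-bot]
14. Warden goes back to the marsh camp alone.  [the marsh camp: the lift-bot | the dry ground: the cut-bot, the haul-bot, the pack-bot, the scan-bot, the sort-bot, the weld-bot]
15. Warden goes to the dry ground with the lift-bot.  [the marsh camp: — | the dry ground: the cut-bot, the haul-bot, the lift-bot, the pack-bot, the scan-bot, the sort-bot, the weld-bot]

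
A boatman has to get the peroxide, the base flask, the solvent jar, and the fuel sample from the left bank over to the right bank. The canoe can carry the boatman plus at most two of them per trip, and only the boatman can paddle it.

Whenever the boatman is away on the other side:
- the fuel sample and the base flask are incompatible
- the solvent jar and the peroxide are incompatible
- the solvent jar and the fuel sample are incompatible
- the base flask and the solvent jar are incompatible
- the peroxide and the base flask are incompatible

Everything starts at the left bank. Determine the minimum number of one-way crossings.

5

Counting alone: the boatman can take at most 2 across per trip to the right bank, so moving all 4 needs at least 2 loaded trips out, with a return between consecutive ones — at least 3 crossings.
The safety rule pushes this higher. Following every safe sequence of crossings, the most of the 4 that can be at the right bank as the canoe arrives there on crossing 3 is 3 — never all 4.
So no plan with fewer than 5 crossings exists, and this one achieves 5:
1. Boatman goes to the right bank with the base flask and the solvent jar.  [the left bank: the fuel sample, the peroxide | the right bank: the base flask, the solvent jar]
2. Boatman goes back to the left bank with the base flask.  [the left bank: the base flask, the fuel sample, the peroxide | the right bank: the solvent jar]
3. Boatman goes to the right bank with the fuel sample and the peroxide.  [the left bank: the base flask | the right bank: the fuel sample, the peroxide, the solvent jar]
4. Boatman goes back to the left bank with the solvent jar.  [the left bank: the base flask, the solvent jar | the right bank: the fuel sample, the peroxide]
5. Boatman goes to the right bank with the base flask and the solvent jar.  [the left bank: — | the right bank: the base flask, the fuel sample, the peroxide, the solvent jar]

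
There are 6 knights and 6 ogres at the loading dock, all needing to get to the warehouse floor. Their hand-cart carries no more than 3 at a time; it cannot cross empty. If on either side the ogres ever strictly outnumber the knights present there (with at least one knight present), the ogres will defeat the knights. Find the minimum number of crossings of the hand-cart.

impossible

Following every safe sequence of crossings from the start, the most of the 12 that can be at the warehouse floor as the hand-cart arrives there on crossings 1, 3, 5 is 3, 5, 6 respectively; the best ever achieved is 6 of 12.
From crossing 7 on, no configuration arises that was not already reachable earlier: only 17 distinct safe configurations (who is on which side, and where the hand-cart is) can ever be reached, none of them has everyone across, and every continuation just revisits them. They are: 0 knights + 0 ogres across (hand-cart back at the start); 0 knights + 1 ogre across (hand-cart there); 0 knights + 1 ogre across (hand-cart back at the start); 0 knights + 2 ogres across (hand-cart there); 0 knights + 2 ogres across (hand-cart back at the start); 0 knights + 3 ogres across (hand-cart there); 0 knights + 3 ogres across (hand-cart back at the start); 0 knights + 4 ogres across (hand-cart there); 0 knights + 4 ogres across (hand-cart back at the start); 0 knights + 5 ogres across (hand-cart there); 0 knights + 5 ogres across (hand-cart back at the start); 0 knights + 6 ogres across (hand-cart there); 1 knight + 1 ogre across (hand-cart there); 1 knight + 1 ogre across (hand-cart back at the start); 2 knights + 2 ogres across (hand-cart there); 2 knights + 2 ogres across (hand-cart back at the start); 3 knights + 3 ogres across (hand-cart there). So no valid plan exists.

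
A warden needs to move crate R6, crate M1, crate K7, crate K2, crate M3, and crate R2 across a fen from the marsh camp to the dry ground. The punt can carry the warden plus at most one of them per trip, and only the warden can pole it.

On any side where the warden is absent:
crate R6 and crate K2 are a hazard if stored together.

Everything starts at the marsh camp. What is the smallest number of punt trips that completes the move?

Counting alone: the warden can take at most 1 across per trip to the dry ground, so moving all 6 needs at least 6 loaded trips out, with a return between consecutive ones — at least 11 crossings.
The plan below uses exactly 11 crossings, so it is optimal:
1. Warden goes to the dry ground with crate R6.
2. Warden goes back to the marsh camp alone.
3. Warden goes to the dry ground with crate M1.
4. Warden goes back to the marsh camp alone.
5. Warden goes to the dry ground with crate K7.
6. Warden goes back to the marsh camp alone.
7. Warden goes to the dry ground with crate M3.
8. Warden goes back to the marsh camp alone.
9. Warden goes to the dry ground with crate R2.
10. Warden goes back to the marsh camp alone.
11. Warden goes to the dry ground with crate K2.

11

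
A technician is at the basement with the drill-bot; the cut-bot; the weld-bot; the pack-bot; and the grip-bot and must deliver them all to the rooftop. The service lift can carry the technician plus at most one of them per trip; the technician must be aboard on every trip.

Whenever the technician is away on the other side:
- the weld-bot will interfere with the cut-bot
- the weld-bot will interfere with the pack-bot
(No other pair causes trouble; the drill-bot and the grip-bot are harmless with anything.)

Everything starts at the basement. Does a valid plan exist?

Yes

1. Technician goes to the rooftop with the weld-bot.
2. Technician goes back to the basement alone.
3. Technician goes to the rooftop with the drill-bot.
4. Technician goes back to the basement alone.
5. Technician goes to the rooftop with the cut-bot.
6. Technician goes back to the basement with the weld-bot.
7. Technician goes to the rooftop with the pack-bot.
8. Technician goes back to the basement alone.
9. Technician goes to the rooftop with the grip-bot.
10. Technician goes back to the basement alone.
11. Technician goes to the rooftop with the weld-bot.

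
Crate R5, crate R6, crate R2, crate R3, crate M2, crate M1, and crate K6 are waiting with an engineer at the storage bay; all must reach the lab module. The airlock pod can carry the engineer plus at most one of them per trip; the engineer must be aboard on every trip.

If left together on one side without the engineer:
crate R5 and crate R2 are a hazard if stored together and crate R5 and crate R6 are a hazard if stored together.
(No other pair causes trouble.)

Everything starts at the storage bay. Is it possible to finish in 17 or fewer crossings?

Yes — this plan uses 15 crossings (≤ 17):
1. Engineer goes to the lab module with crate R5.  [the storage bay: crate K6, crate M1, crate M2, crate R2, crate R3, crate R6 | the lab module: crate R5]
2. Engineer goes back to the storage bay alone.  [the storage bay: crate K6, crate M1, crate M2, crate R2, crate R3, crate R6 | the lab module: crate R5]
3. Engineer goes to the lab module with crate R6.  [the storage bay: crate K6, crate M1, crate M2, crate R2, crate R3 | the lab module: crate R5, crate R6]
4. Engineer goes back to the storage bay with crate R5.  [the storage bay: crate K6, crate M1, crate M2, crate R2, crate R3, crate R5 | the lab module: crate R6]
5. Engineer goes to the lab module with crate R2.  [the storage bay: crate K6, crate M1, crate M2, crate R3, crate R5 | the lab module: crate R2, crate R6]
6. Engineer goes back to the storage bay alone.  [the storage bay: crate K6, crate M1, crate M2, crate R3, crate R5 | the lab module: crate R2, crate R6]
7. Engineer goes to the lab module with crate R3.  [the storage bay: crate K6, crate M1, crate M2, crate R5 | the lab module: crate R2, crate R3, crate R6]
8. Engineer goes back to the storage bay alone.  [the storage bay: crate K6, crate M1, crate M2, crate R5 | the lab module: crate R2, crate R3, crate R6]
9. Engineer goes to the lab module with crate M2.  [the storage bay: crate K6, crate M1, crate R5 | the lab module: crate M2, crate R2, crate R3, crate R6]
10. Engineer goes back to the storage bay alone.  [the storage bay: crate K6, crate M1, crate R5 | the lab module: crate M2, crate R2, crate R3, crate R6]
11. Engineer goes to the lab module with crate M1.  [the storage bay: crate K6, crate R5 | the lab module: crate M1, crate M2, crate R2, crate R3, crate R6]
12. Engineer goes back to the storage bay alone.  [the storage bay: crate K6, crate R5 | the lab module: crate M1, crate M2, crate R2, crate R3, crate R6]
13. Engineer goes to the lab module with crate K6.  [the storage bay: crate R5 | the lab module: crate K6, crate M1, crate M2, crate R2, crate R3, crate R6]
14. Engineer goes back to the storage bay alone.  [the storage bay: crate R5 | the lab module: crate K6, crate M1, crate M2, crate R2, crate R3, crate R6]
15. Engineer goes to the lab module with crate R5.  [the storage bay: — | the lab module: crate K6, crate M1, crate M2, crate R2, crate R3, crate R5, crate R6]

Yes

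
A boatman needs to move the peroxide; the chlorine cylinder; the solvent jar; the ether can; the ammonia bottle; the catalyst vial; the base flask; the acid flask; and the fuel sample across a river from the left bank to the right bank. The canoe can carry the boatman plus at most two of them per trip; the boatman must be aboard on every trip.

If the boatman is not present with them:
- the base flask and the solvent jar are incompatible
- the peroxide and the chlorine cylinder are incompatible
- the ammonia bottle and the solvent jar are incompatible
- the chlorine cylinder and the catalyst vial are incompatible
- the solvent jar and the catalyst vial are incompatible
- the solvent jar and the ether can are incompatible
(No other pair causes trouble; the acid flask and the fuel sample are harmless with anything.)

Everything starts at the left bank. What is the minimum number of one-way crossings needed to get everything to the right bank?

Counting alone: the boatman can take at most 2 across per trip to the right bank, so moving all 9 needs at least 5 loaded trips out, with a return between consecutive ones — at least 9 crossings.
The safety rule pushes this higher. Following every safe sequence of crossings, the most of the 9 that can be at the right bank as the canoe arrives there on crossing 9 is 8 — never all 9.
So no plan with fewer than 11 crossings exists, and this one achieves 11:
1. Boatman goes to the right bank with the chlorine cylinder and the solvent jar.
2. Boatman goes back to the left bank alone.
3. Boatman goes to the right bank with the peroxide.
4. Boatman goes back to the left bank with the chlorine cylinder.
5. Boatman goes to the right bank with the catalyst vial and the ether can.
6. Boatman goes back to the left bank with the solvent jar.
7. Boatman goes to the right bank with the ammonia bottle and the base flask.
8. Boatman goes back to the left bank alone.
9. Boatman goes to the right bank with the acid flask and the fuel sample.
10. Boatman goes back to the left bank alone.
11. Boatman goes to the right bank with the chlorine cylinder and the solvent jar.

11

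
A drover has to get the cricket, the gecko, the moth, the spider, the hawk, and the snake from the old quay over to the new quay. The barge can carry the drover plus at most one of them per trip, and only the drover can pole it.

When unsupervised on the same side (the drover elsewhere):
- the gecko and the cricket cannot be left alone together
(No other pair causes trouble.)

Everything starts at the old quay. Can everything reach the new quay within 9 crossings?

Counting alone: the drover can take at most 1 across per trip to the new quay, so moving all 6 needs at least 6 loaded trips out, with a return between consecutive ones — at least 11 crossings.
Since 9 < 11, 9 crossings cannot be enough. (The shortest complete plan in fact takes 11:)
1. Drover goes to the new quay with the cricket.  [the old quay: the gecko, the hawk, the moth, the snake, the spider | the new quay: the cricket]
2. Drover goes back to the old quay alone.  [the old quay: the gecko, the hawk, the moth, the snake, the spider | the new quay: the cricket]
3. Drover goes to the new quay with the moth.  [the old quay: the gecko, the hawk, the snake, the spider | the new quay: the cricket, the moth]
4. Drover goes back to the old quay alone.  [the old quay: the gecko, the hawk, the snake, the spider | the new quay: the cricket, the moth]
5. Drover goes to the new quay with the spider.  [the old quay: the gecko, the hawk, the snake | the new quay: the cricket, the moth, the spider]
6. Drover goes back to the old quay alone.  [the old quay: the gecko, the hawk, the snake | the new quay: the cricket, the moth, the spider]
7. Drover goes to the new quay with the hawk.  [the old quay: the gecko, the snake | the new quay: the cricket, the hawk, the moth, the spider]
8. Drover goes back to the old quay alone.  [the old quay: the gecko, the snake | the new quay: the cricket, the hawk, the moth, the spider]
9. Drover goes to the new quay with the snake.  [the old quay: the gecko | the new quay: the cricket, the hawk, the moth, the snake, the spider]
10. Drover goes back to the old quay alone.  [the old quay: the gecko | the new quay: the cricket, the hawk, the moth, the snake, the spider]
11. Drover goes to the new quay with the gecko.  [the old quay: — | the new quay: the cricket, the gecko, the hawk, the moth, the snake, the spider]

No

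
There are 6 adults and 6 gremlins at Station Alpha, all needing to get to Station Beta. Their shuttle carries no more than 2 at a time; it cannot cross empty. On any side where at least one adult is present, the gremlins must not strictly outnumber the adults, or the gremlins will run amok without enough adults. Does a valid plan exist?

No

Following every safe sequence of crossings from the start, the most of the 12 that can be at Station Beta as the shuttle arrives there on crossings 1, 3, 5, 7, 9 is 2, 3, 4, 5, 6 respectively; the best ever achieved is 6 of 12.
From crossing 11 on, no configuration arises that was not already reachable earlier: only 15 distinct safe configurations (who is on which side, and where the shuttle is) can ever be reached, none of them has everyone across, and every continuation just revisits them. They are: 0 adults + 0 gremlins across (shuttle back at the start); 0 adults + 1 gremlin across (shuttle there); 0 adults + 1 gremlin across (shuttle back at the start); 0 adults + 2 gremlins across (shuttle there); 0 adults + 2 gremlins across (shuttle back at the start); 0 adults + 3 gremlins across (shuttle there); 0 adults + 3 gremlins across (shuttle back at the start); 0 adults + 4 gremlins across (shuttle there); 0 adults + 4 gremlins across (shuttle back at the start); 0 adults + 5 gremlins across (shuttle there); 0 adults + 5 gremlins across (shuttle back at the start); 0 adults + 6 gremlins across (shuttle there); 1 adult + 1 gremlin across (shuttle there); 1 adult + 1 gremlin across (shuttle back at the start); 2 adults + 2 gremlins across (shuttle there). So no valid plan exists.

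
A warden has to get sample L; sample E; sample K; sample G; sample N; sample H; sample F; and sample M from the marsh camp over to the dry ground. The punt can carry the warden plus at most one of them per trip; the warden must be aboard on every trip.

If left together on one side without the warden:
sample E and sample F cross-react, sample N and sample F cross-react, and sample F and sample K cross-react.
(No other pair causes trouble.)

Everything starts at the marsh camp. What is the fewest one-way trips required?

impossible

Following every safe sequence of crossings from the start, the most of the 8 that can be at the dry ground as the punt arrives there on crossings 1, 3, 5, 7, 9, 11 is 1, 2, 3, 4, 5, 6 respectively; the best ever achieved is 6 of 8.
From crossing 13 on, no configuration arises that was not already reachable earlier: only 144 distinct safe configurations (who is on which side, and where the punt is) can ever be reached, none of them has everyone across, and every continuation just revisits them. So no valid plan exists.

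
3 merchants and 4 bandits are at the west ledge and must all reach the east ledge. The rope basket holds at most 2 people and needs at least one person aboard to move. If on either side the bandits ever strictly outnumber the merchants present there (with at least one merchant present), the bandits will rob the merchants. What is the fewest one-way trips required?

impossible

The bandits already outnumber the merchants at the west ledge before anyone moves, so the starting position itself is disallowed.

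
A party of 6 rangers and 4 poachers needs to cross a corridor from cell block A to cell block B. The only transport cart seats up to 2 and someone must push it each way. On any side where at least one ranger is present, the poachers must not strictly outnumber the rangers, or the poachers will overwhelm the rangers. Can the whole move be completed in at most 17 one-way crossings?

Yes — this plan uses 17 crossings (≤ 17):
1. 2 poachers → cell block B.  (cell block A: 6R 2P; cell block B: 0R 2P)
2. 1 poacher ← cell block A.  (cell block A: 6R 3P; cell block B: 0R 1P)
3. 2 poachers → cell block B.  (cell block A: 6R 1P; cell block B: 0R 3P)
4. 1 poacher ← cell block A.  (cell block A: 6R 2P; cell block B: 0R 2P)
5. 2 rangers → cell block B.  (cell block A: 4R 2P; cell block B: 2R 2P)
6. 1 poacher ← cell block A.  (cell block A: 4R 3P; cell block B: 2R 1P)
7. 1 ranger and 1 poacher → cell block B.  (cell block A: 3R 2P; cell block B: 3R 2P)
8. 1 poacher ← cell block A.  (cell block A: 3R 3P; cell block B: 3R 1P)
9. 2 poachers → cell block B.  (cell block A: 3R 1P; cell block B: 3R 3P)
10. 1 poacher ← cell block A.  (cell block A: 3R 2P; cell block B: 3R 2P)
11. 1 ranger and 1 poacher → cell block B.  (cell block A: 2R 1P; cell block B: 4R 3P)
12. 1 poacher ← cell block A.  (cell block A: 2R 2P; cell block B: 4R 2P)
13. 2 poachers → cell block B.  (cell block A: 2R 0P; cell block B: 4R 4P)
14. 1 poacher ← cell block A.  (cell block A: 2R 1P; cell block B: 4R 3P)
15. 1 ranger and 1 poacher → cell block B.  (cell block A: 1R 0P; cell block B: 5R 4P)
16. 1 poacher ← cell block A.  (cell block A: 1R 1P; cell block B: 5R 3P)
17. 1 ranger and 1 poacher → cell block B.  (cell block A: 0R 0P; cell block B: 6R 4P)

Yes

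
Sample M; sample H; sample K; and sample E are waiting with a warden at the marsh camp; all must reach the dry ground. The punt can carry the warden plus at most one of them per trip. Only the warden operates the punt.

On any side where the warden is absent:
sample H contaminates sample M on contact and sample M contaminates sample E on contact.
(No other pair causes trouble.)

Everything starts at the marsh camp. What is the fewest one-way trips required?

9

Counting alone: the warden can take at most 1 across per trip to the dry ground, so moving all 4 needs at least 4 loaded trips out, with a return between consecutive ones — at least 7 crossings.
The safety rule pushes this higher. Following every safe sequence of crossings, the most of the 4 that can be at the dry ground as the punt arrives there on crossing 7 is 3 — never all 4.
So no plan with fewer than 9 crossings exists, and this one achieves 9:
1. Warden goes to the dry ground with sample M.
2. Warden goes back to the marsh camp alone.
3. Warden goes to the dry ground with sample H.
4. Warden goes back to the marsh camp with sample M.
5. Warden goes to the dry ground with sample E.
6. Warden goes back to the marsh camp alone.
7. Warden goes to the dry ground with sample K.
8. Warden goes back to the marsh camp alone.
9. Warden goes to the dry ground with sample M.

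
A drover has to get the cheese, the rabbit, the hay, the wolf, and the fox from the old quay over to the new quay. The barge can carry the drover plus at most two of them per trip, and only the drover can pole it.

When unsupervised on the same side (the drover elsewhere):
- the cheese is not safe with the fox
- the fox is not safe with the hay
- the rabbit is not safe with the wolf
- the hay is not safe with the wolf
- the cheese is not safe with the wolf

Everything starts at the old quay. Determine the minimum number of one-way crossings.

7

Counting alone: the drover can take at most 2 across per trip to the new quay, so moving all 5 needs at least 3 loaded trips out, with a return between consecutive ones — at least 5 crossings.
The safety rule pushes this higher. Following every safe sequence of crossings, the most of the 5 that can be at the new quay as the barge arrives there on crossing 5 is 4 — never all 5.
So no plan with fewer than 7 crossings exists, and this one achieves 7:
1. Drover goes to the new quay with the fox and the wolf.
2. Drover goes back to the old quay alone.
3. Drover goes to the new quay with the cheese.
4. Drover goes back to the old quay with the fox and the wolf.
5. Drover goes to the new quay with the hay and the rabbit.
6. Drover goes back to the old quay alone.
7. Drover goes to the new quay with the fox and the wolf.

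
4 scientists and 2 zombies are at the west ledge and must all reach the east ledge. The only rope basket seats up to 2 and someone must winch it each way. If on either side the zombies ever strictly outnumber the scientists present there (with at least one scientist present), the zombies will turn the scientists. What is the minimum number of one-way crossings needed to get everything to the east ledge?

9

Counting alone: each trip to the east ledge takes at most 2 across and each return brings at least 1 back, so after t trips out (and t−1 returns) at most 2t − (t−1) of the 6 are across; that first reaches 6 at t = 5, so at least 9 crossings are needed.
The plan below uses exactly 9 crossings, so it is optimal:
1. 2 zombies → the east ledge.  (the west ledge: 4S 0Z; the east ledge: 0S 2Z)
2. 1 zombie ← the west ledge.  (the west ledge: 4S 1Z; the east ledge: 0S 1Z)
3. 2 scientists → the east ledge.  (the west ledge: 2S 1Z; the east ledge: 2S 1Z)
4. 1 zombie ← the west ledge.  (the west ledge: 2S 2Z; the east ledge: 2S 0Z)
5. 2 zombies → the east ledge.  (the west ledge: 2S 0Z; the east ledge: 2S 2Z)
6. 1 zombie ← the west ledge.  (the west ledge: 2S 1Z; the east ledge: 2S 1Z)
7. 1 scientist and 1 zombie → the east ledge.  (the west ledge: 1S 0Z; the east ledge: 3S 2Z)
8. 1 zombie ← the west ledge.  (the west ledge: 1S 1Z; the east ledge: 3S 1Z)
9. 1 scientist and 1 zombie → the east ledge.  (the west ledge: 0S 0Z; the east ledge: 4S 2Z)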